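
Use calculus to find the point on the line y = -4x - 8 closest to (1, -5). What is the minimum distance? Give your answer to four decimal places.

Minimize D(x)^2 = (x - 1)^2 + (-4x - 3)^2.
d/dx[D^2] = 2(x - 1) + 2·(-4)·(-4x - 3) = 0 ⇒ x = -11/17.
Then y = -92/17 and the distance is √(49/17) ≈ 1.6977.

1.6977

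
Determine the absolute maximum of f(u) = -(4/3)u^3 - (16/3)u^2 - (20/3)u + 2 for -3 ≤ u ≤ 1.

10

Differentiating, f'(u) = -4u^2 - (32/3)u - 20/3; which vanishes at u = -5/3 and u = -1.
Candidates: f(-3) = 10,  f(-5/3) = 362/81,  f(-1) = 14/3,  f(1) = -34/3.
The maximum over the interval is 10, attained at u = -3.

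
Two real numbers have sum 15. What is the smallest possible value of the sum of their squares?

With a + b = 15, a^2 + b^2 = a^2 + (15 − a)^2.
The derivative 2a − 2(15 − a) = 4a − 30 vanishes at a = 15/2; second derivative 4 > 0, a minimum.
The minimum is 2·(15/2)^2 = 225/2.

225/2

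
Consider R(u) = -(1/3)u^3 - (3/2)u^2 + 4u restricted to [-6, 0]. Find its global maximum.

Differentiating, R'(u) = -u^2 - 3u + 4; whose only zero in [-6, 0] is u = -4.
Evaluating at the critical points and endpoints: R(-6) = -6, R(-4) = -56/3, R(0) = 0.
Hence the absolute maximum is 0 at u = 0.

0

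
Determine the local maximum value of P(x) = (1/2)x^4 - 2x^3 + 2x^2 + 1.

3/2

Critical points: P'(x) = 2x^3 - 6x^2 + 4x vanishes at x = 0, 1, 2.
P''(x) = 6x^2 - 12x + 4. P''(0) = 4 > 0 ⇒ local minimum; P''(1) = -2 < 0 ⇒ local maximum; P''(2) = 4 > 0 ⇒ local minimum.
Thus P has its local maximum at x = 1, with value 3/2.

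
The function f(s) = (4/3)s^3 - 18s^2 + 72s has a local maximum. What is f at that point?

90

Critical points: f'(s) = 4s^2 - 36s + 72 vanishes at s = 3, 6.
Since f''(s) = 8s - 36, we get f''(3) = -12 < 0 ⇒ local maximum; f''(6) = 12 > 0 ⇒ local minimum.
Thus f has its local maximum at s = 3, with value 90.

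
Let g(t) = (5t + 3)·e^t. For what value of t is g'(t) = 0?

By the product rule, g'(t) = (5t + 8)·e^t. Since e^t > 0, the only critical point is t = -8/5.
g''(-8/5) has the same sign as 5 > 0, so this is a local minimum.
g(-8/5) = (-5)·e^(-8/5) ≈ -1.0095.

-8/5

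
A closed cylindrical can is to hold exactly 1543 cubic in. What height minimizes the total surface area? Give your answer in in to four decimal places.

With radius r and height h, πr²h = 1543 so h = 1543/(πr²), and S(r) = 2πr² + 2πrh = 2πr² + 2·1543/r.
S'(r) = 4πr − 2·1543/r² = 0 ⇒ r³ = 1543/(2π), so r ≈ 6.2622 and h = 2r ≈ 12.5245.
S''(r) = 4π + 4·1543/r³ > 0, so this is the minimum; S ≈ 739.1941.

12.5245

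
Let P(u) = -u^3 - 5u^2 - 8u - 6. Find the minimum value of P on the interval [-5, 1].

-20

The derivative is -3u^2 - 10u - 8, which vanishes at u = -2 and u = -4/3.
Compare values at every candidate in [-5, 1]: P(-5) = 34; P(-2) = -2; P(-4/3) = -50/27; P(1) = -20.
So the minimum is P(1) = -20.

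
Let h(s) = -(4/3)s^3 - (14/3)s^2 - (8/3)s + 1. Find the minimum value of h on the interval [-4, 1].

-23/3

h'(s) = -4s^2 - (28/3)s - 8/3, which vanishes at s = -2 and s = -1/3.
Compare values at every candidate in [-4, 1]: h(-4) = 67/3,  h(-2) = -5/3,  h(-1/3) = 115/81,  h(1) = -23/3.
The minimum over the interval is -23/3, attained at s = 1.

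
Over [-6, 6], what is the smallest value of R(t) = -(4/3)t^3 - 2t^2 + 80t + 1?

-847/3

R'(t) = -4t^2 - 4t + 80, which vanishes at t = -5 and t = 4.
Candidates: R(-6) = -263, R(-5) = -847/3, R(4) = 611/3, R(6) = 121.
Hence the absolute minimum is -847/3 at t = -5.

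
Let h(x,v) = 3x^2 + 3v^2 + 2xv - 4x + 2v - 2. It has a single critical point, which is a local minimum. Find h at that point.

-35/8

∂h/∂x = 6x + 2v - 4 = 0 and ∂h/∂v = 2x + 6v + 2 = 0, so (x, v) = (7/8, -5/8).
The Hessian has h_{xx} = 6, h_{vv} = 6, h_{xv} = 2, giving D = 32 > 0 with h_{xx} > 0, so the point is a local minimum.
h(7/8, -5/8) = -35/8.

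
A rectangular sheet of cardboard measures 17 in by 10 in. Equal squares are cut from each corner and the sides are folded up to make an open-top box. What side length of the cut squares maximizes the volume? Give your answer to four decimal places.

With cut size x, the volume is V(x) = x(17 − 2x)(10 − 2x) for 0 < x < 5.
V'(x) = 12x^2 − 108x + 170. Setting V'(x) = 0 gives x ≈ 2.0336 (the root in (0, 5)).
V''(x) = 24x − 108 is negative there, so this is the maximum; V ≈ 156.0335.

2.0336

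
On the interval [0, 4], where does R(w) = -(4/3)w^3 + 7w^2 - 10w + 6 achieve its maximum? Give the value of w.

Differentiating, R'(w) = -4w^2 + 14w - 10; which vanishes at w = 1 and w = 5/2.
Compare values at every candidate in [0, 4]: R(0) = 6,  R(1) = 5/3,  R(5/2) = 47/12,  R(4) = -22/3.
So the maximum is R(0) = 6.

0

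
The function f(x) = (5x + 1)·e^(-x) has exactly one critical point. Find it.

4/5

By the product rule, f'(x) = (-5x + 4)·e^(-x). Since e^(-x) > 0, the only critical point is x = 4/5.
f''(4/5) has the same sign as -5 < 0, so this is a local maximum.
f(4/5) = (5)·e^(-4/5) ≈ 2.2466.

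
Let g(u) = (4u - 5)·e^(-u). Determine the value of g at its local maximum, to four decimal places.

0.4216

g'(u) = 4·e^(-u) + (4u - 5)·(-1)·e^(-u) = (-4u + 9)·e^(-u). Since e^(-u) > 0, the only critical point is u = 9/4.
g''(9/4) has the same sign as -4 < 0, so this is a local maximum.
g(9/4) = (4)·e^(-9/4) ≈ 0.4216.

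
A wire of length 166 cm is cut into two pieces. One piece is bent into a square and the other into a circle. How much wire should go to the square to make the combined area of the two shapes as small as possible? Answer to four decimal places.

Let x be the length used for the square. Square side x/4; circle radius (166−x)/(2π).
A(x) = (x/4)² + π·((166−x)/(2π))² = x²/16 + (166−x)²/(4π) for 0 ≤ x ≤ 166. A'(x) = x/8 − (166−x)/(2π) = 0 gives x = 4·166/(π+4) ≈ 92.9765.
A'' = 1/8 + 1/(2π) > 0, so this gives the minimum combined area; x ≈ 92.9765 cm to the square.

92.9765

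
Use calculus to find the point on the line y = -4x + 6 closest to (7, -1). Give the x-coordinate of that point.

Minimize D(x)^2 = (x - 7)^2 + (-4x + 7)^2.
d/dx[D^2] = 2(x - 7) + 2·(-4)·(-4x + 7) = 0 ⇒ x = 35/17.
Then y = -38/17 and the distance is √(441/17) ≈ 5.0932.

35/17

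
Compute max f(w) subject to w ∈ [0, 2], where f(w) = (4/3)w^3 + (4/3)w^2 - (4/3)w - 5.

25/3

Differentiating, f'(w) = 4w^2 + (8/3)w - 4/3; whose only zero in [0, 2] is w = 1/3.
Evaluating at the critical points and endpoints: f(0) = -5; f(1/3) = -425/81; f(2) = 25/3.
The maximum over the interval is 25/3, attained at w = 2.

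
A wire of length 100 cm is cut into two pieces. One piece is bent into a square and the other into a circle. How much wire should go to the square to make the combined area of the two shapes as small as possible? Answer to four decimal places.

Let x be the length used for the square. Square side x/4; circle radius (100−x)/(2π).
A(x) = (x/4)² + π·((100−x)/(2π))² = x²/16 + (100−x)²/(4π) for 0 ≤ x ≤ 100. A'(x) = x/8 − (100−x)/(2π) = 0 gives x = 4·100/(π+4) ≈ 56.0099.
A'' = 1/8 + 1/(2π) > 0, so this gives the minimum combined area; x ≈ 56.0099 cm to the square.

56.0099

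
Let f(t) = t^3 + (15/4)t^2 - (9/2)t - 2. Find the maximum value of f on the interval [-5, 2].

Differentiating, f'(t) = 3t^2 + (15/2)t - 9/2; which vanishes at t = -3 and t = 1/2.
Compare values at every candidate in [-5, 2]: f(-5) = -43/4; f(-3) = 73/4; f(1/2) = -51/16; f(2) = 12.
Hence the absolute maximum is 73/4 at t = -3.

73/4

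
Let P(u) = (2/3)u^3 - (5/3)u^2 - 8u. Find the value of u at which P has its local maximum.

-4/3

P'(u) = 2u^2 - (10/3)u - 8. Setting P'(u) = 0 gives u ∈ {-4/3, 3}.
Since P''(u) = 4u - 10/3, we get P''(-4/3) = -26/3 < 0 ⇒ local maximum; P''(3) = 26/3 > 0 ⇒ local minimum.
Thus P has its local maximum at u = -4/3, with value 496/81.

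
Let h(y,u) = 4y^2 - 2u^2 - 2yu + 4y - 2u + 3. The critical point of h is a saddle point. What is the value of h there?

19/9

∂h/∂y = 8y - 2u + 4 = 0 and ∂h/∂u = -2y - 4u - 2 = 0, so (y, u) = (-5/9, -2/9).
The Hessian has h_{yy} = 8, h_{uu} = -4, h_{yu} = -2, giving D = -36 < 0, so the point is a saddle point.
h(-5/9, -2/9) = 19/9.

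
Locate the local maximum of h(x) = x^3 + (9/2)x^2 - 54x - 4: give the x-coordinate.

Critical points: h'(x) = 3x^2 + 9x - 54 vanishes at x = -6, 3.
Since h''(x) = 6x + 9, we get h''(-6) = -27 < 0 ⇒ local maximum; h''(3) = 27 > 0 ⇒ local minimum.
The local maximum is h(-6) = 266.

-6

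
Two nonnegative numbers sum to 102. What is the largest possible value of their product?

With x + y = 102, the product is P(x) = x(102 − x).
P'(x) = 102 − 2x = 0 gives x = 51; P'' = −2 < 0, so this is the maximum.
P = 51·51 = 2601.

2601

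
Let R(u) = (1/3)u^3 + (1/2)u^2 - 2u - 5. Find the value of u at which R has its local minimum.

1

R'(u) = u^2 + u - 2 = 0 at u = -2, 1.
Second-derivative test with R''(u) = 2u + 1: R''(-2) = -3 < 0 ⇒ local maximum; R''(1) = 3 > 0 ⇒ local minimum.
Thus R has its local minimum at u = 1, with value -37/6.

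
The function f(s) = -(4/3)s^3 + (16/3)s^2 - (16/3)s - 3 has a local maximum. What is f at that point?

-3

f'(s) = -4s^2 + (32/3)s - 16/3 = 0 at s = 2/3, 2.
Since f''(s) = -8s + 32/3, we get f''(2/3) = 16/3 > 0 ⇒ local minimum; f''(2) = -16/3 < 0 ⇒ local maximum.
The local maximum is f(2) = -3.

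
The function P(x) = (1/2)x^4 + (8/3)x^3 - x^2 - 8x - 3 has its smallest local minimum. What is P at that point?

-89/3

P'(x) = 2x^3 + 8x^2 - 2x - 8 = 0 at x = -4, -1, 1.
Since P''(x) = 6x^2 + 16x - 2, we get P''(-4) = 30 > 0 ⇒ local minimum; P''(-1) = -12 < 0 ⇒ local maximum; P''(1) = 20 > 0 ⇒ local minimum.
Thus P has its smallest local minimum at x = -4, with value -89/3.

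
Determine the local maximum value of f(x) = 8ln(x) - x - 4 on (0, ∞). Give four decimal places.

4.6355

f'(x) = 8/x − 1 = 0 gives x = 8.
f''(x) = -8/x², which is negative for x > 0, so this is a local maximum.
f(8) = 8·ln(8) - 8 - 4 ≈ 4.6355.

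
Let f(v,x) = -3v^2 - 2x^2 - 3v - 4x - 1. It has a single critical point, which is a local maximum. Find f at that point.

7/4

∂f/∂v = -6v - 3 = 0 and ∂f/∂x = -4x - 4 = 0, so (v, x) = (-1/2, -1).
The Hessian has f_{vv} = -6, f_{xx} = -4, f_{vx} = 0, giving D = 24 > 0 with f_{vv} < 0, so the point is a local maximum.
f(-1/2, -1) = 7/4.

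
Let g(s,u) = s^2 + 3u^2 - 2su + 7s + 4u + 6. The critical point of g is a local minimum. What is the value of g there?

-171/8

∂g/∂s = 2s - 2u + 7 = 0 and ∂g/∂u = -2s + 6u + 4 = 0, so (s, u) = (-25/4, -11/4).
The Hessian has g_{ss} = 2, g_{uu} = 6, g_{su} = -2, giving D = 8 > 0 with g_{ss} > 0, so the point is a local minimum.
g(-25/4, -11/4) = -171/8.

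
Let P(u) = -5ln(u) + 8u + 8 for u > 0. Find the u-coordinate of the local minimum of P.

5/8

P'(u) = -5/u + 8 = 0 gives u = 5/8.
P''(u) = 5/u², which is positive for u > 0, so this is a local minimum.
P(5/8) = -5·ln(5/8) + 5 + 8 ≈ 15.3500.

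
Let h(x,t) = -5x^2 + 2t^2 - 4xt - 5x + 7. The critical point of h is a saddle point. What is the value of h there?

∂h/∂x = -10x - 4t - 5 = 0 and ∂h/∂t = -4x + 4t = 0, so (x, t) = (-5/14, -5/14).
The Hessian has h_{xx} = -10, h_{tt} = 4, h_{xt} = -4, giving D = -56 < 0, so the point is a saddle point.
h(-5/14, -5/14) = 221/28.

221/28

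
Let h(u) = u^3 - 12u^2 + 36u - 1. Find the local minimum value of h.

h'(u) = 3u^2 - 24u + 36 = 0 at u = 2, 6.
h''(u) = 6u - 24. h''(2) = -12 < 0 ⇒ local maximum; h''(6) = 12 > 0 ⇒ local minimum.
Thus h has its local minimum at u = 6, with value -1.

-1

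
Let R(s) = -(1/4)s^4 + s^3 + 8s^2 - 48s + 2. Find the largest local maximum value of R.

194

R'(s) = -s^3 + 3s^2 + 16s - 48. Setting R'(s) = 0 gives s ∈ {-4, 3, 4}.
Second-derivative test with R''(s) = -3s^2 + 6s + 16: R''(-4) = -56 < 0 ⇒ local maximum; R''(3) = 7 > 0 ⇒ local minimum; R''(4) = -8 < 0 ⇒ local maximum.
Thus R has its largest local maximum at s = -4, with value 194.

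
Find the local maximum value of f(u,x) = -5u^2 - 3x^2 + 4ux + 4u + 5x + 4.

39/4

∂f/∂u = -10u + 4x + 4 = 0 and ∂f/∂x = 4u - 6x + 5 = 0, so (u, x) = (1, 3/2).
The Hessian has f_{uu} = -10, f_{xx} = -6, f_{ux} = 4, giving D = 44 > 0 with f_{uu} < 0, so the point is a local maximum.
f(1, 3/2) = 39/4.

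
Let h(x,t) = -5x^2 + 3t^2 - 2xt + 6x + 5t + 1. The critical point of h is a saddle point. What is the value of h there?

∂h/∂x = -10x - 2t + 6 = 0 and ∂h/∂t = -2x + 6t + 5 = 0, so (x, t) = (23/32, -19/32).
The Hessian has h_{xx} = -10, h_{tt} = 6, h_{xt} = -2, giving D = -64 < 0, so the point is a saddle point.
h(23/32, -19/32) = 107/64.

107/64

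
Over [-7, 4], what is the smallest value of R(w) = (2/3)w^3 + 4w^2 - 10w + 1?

-13/3

The derivative is 2w^2 + 8w - 10, which vanishes at w = -5 and w = 1.
Compare values at every candidate in [-7, 4]: R(-7) = 115/3; R(-5) = 203/3; R(1) = -13/3; R(4) = 203/3.
The minimum over the interval is -13/3, attained at w = 1.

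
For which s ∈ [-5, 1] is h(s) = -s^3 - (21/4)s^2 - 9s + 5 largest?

-5

Differentiating, h'(s) = -3s^2 - (21/2)s - 9; which vanishes at s = -2 and s = -3/2.
Evaluating at the critical points and endpoints: h(-5) = 175/4; h(-2) = 10; h(-3/2) = 161/16; h(1) = -41/4.
Hence the absolute maximum is 175/4 at s = -5.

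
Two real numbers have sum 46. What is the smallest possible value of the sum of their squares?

With a + b = 46, a^2 + b^2 = a^2 + (46 − a)^2.
The derivative 2a − 2(46 − a) = 4a − 92 vanishes at a = 23; second derivative 4 > 0, a minimum.
The minimum is 2·(23)^2 = 1058.

1058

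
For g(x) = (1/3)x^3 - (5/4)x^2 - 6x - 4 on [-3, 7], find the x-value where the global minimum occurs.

4

The derivative is x^2 - (5/2)x - 6, which vanishes at x = -3/2 and x = 4.
Candidates: g(-3) = -25/4, g(-3/2) = 17/16, g(4) = -80/3, g(7) = 85/12.
Hence the absolute minimum is -80/3 at x = 4.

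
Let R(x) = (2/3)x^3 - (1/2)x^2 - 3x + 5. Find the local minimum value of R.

Critical points: R'(x) = 2x^2 - x - 3 vanishes at x = -1, 3/2.
Second-derivative test with R''(x) = 4x - 1: R''(-1) = -5 < 0 ⇒ local maximum; R''(3/2) = 5 > 0 ⇒ local minimum.
Thus R has its local minimum at x = 3/2, with value 13/8.

13/8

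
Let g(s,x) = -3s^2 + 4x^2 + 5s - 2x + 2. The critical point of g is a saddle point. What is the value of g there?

23/6

∂g/∂s = -6s + 5 = 0 and ∂g/∂x = 8x - 2 = 0, so (s, x) = (5/6, 1/4).
The Hessian has g_{ss} = -6, g_{xx} = 8, g_{sx} = 0, giving D = -48 < 0, so the point is a saddle point.
g(5/6, 1/4) = 23/6.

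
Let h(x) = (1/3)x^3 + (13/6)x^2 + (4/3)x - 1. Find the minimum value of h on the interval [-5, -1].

h'(x) = x^2 + (13/3)x + 4/3, whose only zero in [-5, -1] is x = -4.
Evaluating at the critical points and endpoints: h(-5) = 29/6, h(-4) = 7, h(-1) = -1/2.
Hence the absolute minimum is -1/2 at x = -1.

-1/2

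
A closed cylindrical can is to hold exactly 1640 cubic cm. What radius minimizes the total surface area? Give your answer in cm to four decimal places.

With radius r and height h, πr²h = 1640 so h = 1640/(πr²), and S(r) = 2πr² + 2πrh = 2πr² + 2·1640/r.
S'(r) = 4πr − 2·1640/r² = 0 ⇒ r³ = 1640/(2π), so r ≈ 6.3908 and h = 2r ≈ 12.7816.
S''(r) = 4π + 4·1640/r³ > 0, so this is the minimum; S ≈ 769.8577.

6.3908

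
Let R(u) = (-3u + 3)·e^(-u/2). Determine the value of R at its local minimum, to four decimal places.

R'(u) = (-3)·e^(-u/2) + (-3u + 3)·(-1/2)·e^(-u/2) = ((3/2)u - 9/2)·e^(-u/2). Since e^(-u/2) > 0, the only critical point is u = 3.
R''(3) has the same sign as 3/2 > 0, so this is a local minimum.
R(3) = (-6)·e^(-3/2) ≈ -1.3388.

-1.3388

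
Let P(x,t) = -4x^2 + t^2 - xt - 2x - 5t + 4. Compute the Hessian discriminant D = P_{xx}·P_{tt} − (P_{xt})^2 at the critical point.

-17

∂P/∂x = -8x - t - 2 = 0 and ∂P/∂t = -x + 2t - 5 = 0, so (x, t) = (-9/17, 38/17).
The Hessian has P_{xx} = -8, P_{tt} = 2, P_{xt} = -1, giving D = -17 < 0, so the point is a saddle point.
D = (-8)·(2) − (-1)^2 = -17.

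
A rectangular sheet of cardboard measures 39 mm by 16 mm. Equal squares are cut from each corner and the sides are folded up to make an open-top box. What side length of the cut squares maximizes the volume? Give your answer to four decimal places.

3.5074

With cut size x, the volume is V(x) = x(39 − 2x)(16 − 2x) for 0 < x < 8.
V'(x) = 12x^2 − 220x + 624. Setting V'(x) = 0 gives x ≈ 3.5074 (the root in (0, 8)).
V''(x) = 24x − 220 is negative there, so this is the maximum; V ≈ 1008.0037.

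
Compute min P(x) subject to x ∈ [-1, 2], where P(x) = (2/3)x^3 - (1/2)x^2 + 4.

17/6

P'(x) = 2x^2 - x, which vanishes at x = 0 and x = 1/2.
Evaluating at the critical points and endpoints: P(-1) = 17/6; P(0) = 4; P(1/2) = 95/24; P(2) = 22/3.
So the minimum is P(-1) = 17/6.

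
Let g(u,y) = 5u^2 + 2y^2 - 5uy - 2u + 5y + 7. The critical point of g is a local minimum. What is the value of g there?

22/15

∂g/∂u = 10u - 5y - 2 = 0 and ∂g/∂y = -5u + 4y + 5 = 0, so (u, y) = (-17/15, -8/3).
The Hessian has g_{uu} = 10, g_{yy} = 4, g_{uy} = -5, giving D = 15 > 0 with g_{uu} > 0, so the point is a local minimum.
g(-17/15, -8/3) = 22/15.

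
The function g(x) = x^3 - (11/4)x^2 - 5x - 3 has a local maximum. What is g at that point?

g'(x) = 3x^2 - (11/2)x - 5 = 0 at x = -2/3, 5/2.
g''(x) = 6x - 11/2. g''(-2/3) = -19/2 < 0 ⇒ local maximum; g''(5/2) = 19/2 > 0 ⇒ local minimum.
So the local maximum value is g(-2/3) = -32/27.

-32/27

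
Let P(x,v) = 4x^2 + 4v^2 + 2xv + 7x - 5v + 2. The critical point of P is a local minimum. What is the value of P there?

∂P/∂x = 8x + 2v + 7 = 0 and ∂P/∂v = 2x + 8v - 5 = 0, so (x, v) = (-11/10, 9/10).
The Hessian has P_{xx} = 8, P_{vv} = 8, P_{xv} = 2, giving D = 60 > 0 with P_{xx} > 0, so the point is a local minimum.
P(-11/10, 9/10) = -41/10.

-41/10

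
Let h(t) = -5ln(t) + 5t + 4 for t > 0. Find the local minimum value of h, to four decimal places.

h'(t) = -5/t + 5 = 0 gives t = 1.
h''(t) = 5/t², which is positive for t > 0, so this is a local minimum.
h(1) = -5·ln(1) + 5 + 4 ≈ 9.0000.

9.0000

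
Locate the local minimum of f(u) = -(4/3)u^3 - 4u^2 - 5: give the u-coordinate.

-2

Critical points: f'(u) = -4u^2 - 8u vanishes at u = -2, 0.
Second-derivative test with f''(u) = -8u - 8: f''(-2) = 8 > 0 ⇒ local minimum; f''(0) = -8 < 0 ⇒ local maximum.
So the local minimum value is f(-2) = -31/3.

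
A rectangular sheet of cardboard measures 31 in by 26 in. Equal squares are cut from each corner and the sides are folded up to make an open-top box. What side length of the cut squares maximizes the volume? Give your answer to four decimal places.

4.6955

With cut size x, the volume is V(x) = x(31 − 2x)(26 − 2x) for 0 < x < 13.
V'(x) = 12x^2 − 228x + 806. Setting V'(x) = 0 gives x ≈ 4.6955 (the root in (0, 13)).
V''(x) = 24x − 228 is negative there, so this is the maximum; V ≈ 1685.2332.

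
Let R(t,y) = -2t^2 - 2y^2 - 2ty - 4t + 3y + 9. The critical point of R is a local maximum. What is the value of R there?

91/6

∂R/∂t = -4t - 2y - 4 = 0 and ∂R/∂y = -2t - 4y + 3 = 0, so (t, y) = (-11/6, 5/3).
The Hessian has R_{tt} = -4, R_{yy} = -4, R_{ty} = -2, giving D = 12 > 0 with R_{tt} < 0, so the point is a local maximum.
R(-11/6, 5/3) = 91/6.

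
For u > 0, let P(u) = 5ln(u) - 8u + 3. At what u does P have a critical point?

5/8

P'(u) = 5/u − 8 = 0 gives u = 5/8.
P''(u) = -5/u², which is negative for u > 0, so this is a local maximum.
P(5/8) = 5·ln(5/8) - 5 + 3 ≈ -4.3500.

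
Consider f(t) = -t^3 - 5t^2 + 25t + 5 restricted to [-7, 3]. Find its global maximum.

760/27

f'(t) = -3t^2 - 10t + 25, which vanishes at t = -5 and t = 5/3.
Candidates: f(-7) = -72, f(-5) = -120, f(5/3) = 760/27, f(3) = 8.
Hence the absolute maximum is 760/27 at t = 5/3.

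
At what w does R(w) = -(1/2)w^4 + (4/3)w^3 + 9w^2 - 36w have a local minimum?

2

R'(w) = -2w^3 + 4w^2 + 18w - 36 = 0 at w = -3, 2, 3.
Since R''(w) = -6w^2 + 8w + 18, we get R''(-3) = -60 < 0 ⇒ local maximum; R''(2) = 10 > 0 ⇒ local minimum; R''(3) = -12 < 0 ⇒ local maximum.
The local minimum is R(2) = -100/3.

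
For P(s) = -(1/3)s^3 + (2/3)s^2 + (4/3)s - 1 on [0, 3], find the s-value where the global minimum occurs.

0

Differentiating, P'(s) = -s^2 + (4/3)s + 4/3; whose only zero in [0, 3] is s = 2.
Candidates: P(0) = -1, P(2) = 5/3, P(3) = 0.
Hence the absolute minimum is -1 at s = 0.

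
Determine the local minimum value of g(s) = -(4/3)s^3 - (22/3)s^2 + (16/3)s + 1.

g'(s) = -4s^2 - (44/3)s + 16/3. Setting g'(s) = 0 gives s ∈ {-4, 1/3}.
g''(s) = -8s - 44/3. g''(-4) = 52/3 > 0 ⇒ local minimum; g''(1/3) = -52/3 < 0 ⇒ local maximum.
So the local minimum value is g(-4) = -157/3.

-157/3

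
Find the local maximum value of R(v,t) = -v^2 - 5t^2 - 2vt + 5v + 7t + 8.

∂R/∂v = -2v - 2t + 5 = 0 and ∂R/∂t = -2v - 10t + 7 = 0, so (v, t) = (9/4, 1/4).
The Hessian has R_{vv} = -2, R_{tt} = -10, R_{vt} = -2, giving D = 16 > 0 with R_{vv} < 0, so the point is a local maximum.
R(9/4, 1/4) = 29/2.

29/2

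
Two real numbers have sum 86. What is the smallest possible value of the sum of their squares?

3698

With a + b = 86, a^2 + b^2 = a^2 + (86 − a)^2.
The derivative 2a − 2(86 − a) = 4a − 172 vanishes at a = 43; second derivative 4 > 0, a minimum.
The minimum is 2·(43)^2 = 3698.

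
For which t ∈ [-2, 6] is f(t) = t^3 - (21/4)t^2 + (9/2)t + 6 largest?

f'(t) = 3t^2 - (21/2)t + 9/2, which vanishes at t = 1/2 and t = 3.
Candidates: f(-2) = -32; f(1/2) = 113/16; f(3) = -3/4; f(6) = 60.
Hence the absolute maximum is 60 at t = 6.

6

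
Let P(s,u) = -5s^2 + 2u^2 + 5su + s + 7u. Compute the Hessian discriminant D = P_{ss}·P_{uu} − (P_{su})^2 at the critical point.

-65

∂P/∂s = -10s + 5u + 1 = 0 and ∂P/∂u = 5s + 4u + 7 = 0, so (s, u) = (-31/65, -15/13).
The Hessian has P_{ss} = -10, P_{uu} = 4, P_{su} = 5, giving D = -65 < 0, so the point is a saddle point.
D = (-10)·(4) − (5)^2 = -65.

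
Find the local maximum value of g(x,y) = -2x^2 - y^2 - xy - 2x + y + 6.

∂g/∂x = -4x - y - 2 = 0 and ∂g/∂y = -x - 2y + 1 = 0, so (x, y) = (-5/7, 6/7).
The Hessian has g_{xx} = -4, g_{yy} = -2, g_{xy} = -1, giving D = 7 > 0 with g_{xx} < 0, so the point is a local maximum.
g(-5/7, 6/7) = 50/7.

50/7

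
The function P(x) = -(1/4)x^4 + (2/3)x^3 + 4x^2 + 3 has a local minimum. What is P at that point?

P'(x) = -x^3 + 2x^2 + 8x = 0 at x = -2, 0, 4.
Second-derivative test with P''(x) = -3x^2 + 4x + 8: P''(-2) = -12 < 0 ⇒ local maximum; P''(0) = 8 > 0 ⇒ local minimum; P''(4) = -24 < 0 ⇒ local maximum.
Thus P has its local minimum at x = 0, with value 3.

3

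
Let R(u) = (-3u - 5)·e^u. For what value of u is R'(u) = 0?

R'(u) = (-3)·e^u + (-3u - 5)·1·e^u = (-3u - 8)·e^u. Since e^u > 0, the only critical point is u = -8/3.
R''(-8/3) has the same sign as -3 < 0, so this is a local maximum.
R(-8/3) = (3)·e^(-8/3) ≈ 0.2085.

-8/3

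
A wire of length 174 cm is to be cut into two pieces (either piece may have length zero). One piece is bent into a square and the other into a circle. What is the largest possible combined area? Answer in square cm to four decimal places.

Let x be the length used for the square. Square side x/4; circle radius (174−x)/(2π).
A(x) = (x/4)² + π·((174−x)/(2π))² = x²/16 + (174−x)²/(4π) for 0 ≤ x ≤ 174. A'(x) = x/8 − (174−x)/(2π) = 0 gives x = 4·174/(π+4) ≈ 97.4573.
A'' > 0, so the interior critical point is a minimum; the maximum is at an endpoint. A(0) = 2409.2875 and A(174) = 1892.2500, so the largest area is 2409.2875.

2409.2875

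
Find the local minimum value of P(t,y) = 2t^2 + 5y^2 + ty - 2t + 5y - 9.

-431/39

∂P/∂t = 4t + y - 2 = 0 and ∂P/∂y = t + 10y + 5 = 0, so (t, y) = (25/39, -22/39).
The Hessian has P_{tt} = 4, P_{yy} = 10, P_{ty} = 1, giving D = 39 > 0 with P_{tt} > 0, so the point is a local minimum.
P(25/39, -22/39) = -431/39.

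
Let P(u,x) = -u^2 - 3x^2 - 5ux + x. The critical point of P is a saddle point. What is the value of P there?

∂P/∂u = -2u - 5x = 0 and ∂P/∂x = -5u - 6x + 1 = 0, so (u, x) = (5/13, -2/13).
The Hessian has P_{uu} = -2, P_{xx} = -6, P_{ux} = -5, giving D = -13 < 0, so the point is a saddle point.
P(5/13, -2/13) = -1/13.

-1/13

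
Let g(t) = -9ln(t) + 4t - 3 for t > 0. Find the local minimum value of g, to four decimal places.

g'(t) = -9/t + 4 = 0 gives t = 9/4.
g''(t) = 9/t², which is positive for t > 0, so this is a local minimum.
g(9/4) = -9·ln(9/4) + 9 - 3 ≈ -1.2984.

-1.2984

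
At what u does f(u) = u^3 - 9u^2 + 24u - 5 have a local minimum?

4

f'(u) = 3u^2 - 18u + 24. Setting f'(u) = 0 gives u ∈ {2, 4}.
Since f''(u) = 6u - 18, we get f''(2) = -6 < 0 ⇒ local maximum; f''(4) = 6 > 0 ⇒ local minimum.
So the local minimum value is f(4) = 11.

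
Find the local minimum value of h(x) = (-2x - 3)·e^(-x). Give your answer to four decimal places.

Differentiating with the product rule gives h'(x) = (2x + 1)·e^(-x). Since e^(-x) > 0, the only critical point is x = -1/2.
h''(-1/2) has the same sign as 2 > 0, so this is a local minimum.
h(-1/2) = (-2)·e^(1/2) ≈ -3.2974.

-3.2974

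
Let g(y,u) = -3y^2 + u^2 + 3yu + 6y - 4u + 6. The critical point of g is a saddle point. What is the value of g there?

∂g/∂y = -6y + 3u + 6 = 0 and ∂g/∂u = 3y + 2u - 4 = 0, so (y, u) = (8/7, 2/7).
The Hessian has g_{yy} = -6, g_{uu} = 2, g_{yu} = 3, giving D = -21 < 0, so the point is a saddle point.
g(8/7, 2/7) = 62/7.

62/7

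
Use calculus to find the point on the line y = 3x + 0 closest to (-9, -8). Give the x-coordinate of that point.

Minimize D(x)^2 = (x + 9)^2 + (3x + 8)^2.
d/dx[D^2] = 2(x + 9) + 2·3·(3x + 8) = 0 ⇒ x = -33/10.
Then y = -99/10 and the distance is √(361/10) ≈ 6.0083.

-33/10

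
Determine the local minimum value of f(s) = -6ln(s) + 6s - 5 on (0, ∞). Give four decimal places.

f'(s) = -6/s + 6 = 0 gives s = 1.
f''(s) = 6/s², which is positive for s > 0, so this is a local minimum.
f(1) = -6·ln(1) + 6 - 5 ≈ 1.0000.

1.0000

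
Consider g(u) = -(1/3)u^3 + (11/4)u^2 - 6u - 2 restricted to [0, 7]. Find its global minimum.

-283/12

Differentiating, g'(u) = -u^2 + (11/2)u - 6; which vanishes at u = 3/2 and u = 4.
Evaluating at the critical points and endpoints: g(0) = -2,  g(3/2) = -95/16,  g(4) = -10/3,  g(7) = -283/12.
Hence the absolute minimum is -283/12 at u = 7.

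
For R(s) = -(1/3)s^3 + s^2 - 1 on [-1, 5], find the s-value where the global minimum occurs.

R'(s) = -s^2 + 2s, which vanishes at s = 0 and s = 2.
Compare values at every candidate in [-1, 5]: R(-1) = 1/3,  R(0) = -1,  R(2) = 1/3,  R(5) = -53/3.
So the minimum is R(5) = -53/3.

5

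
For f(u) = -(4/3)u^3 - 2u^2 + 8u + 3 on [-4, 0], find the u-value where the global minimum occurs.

Differentiating, f'(u) = -4u^2 - 4u + 8; whose only zero in [-4, 0] is u = -2.
Candidates: f(-4) = 73/3,  f(-2) = -31/3,  f(0) = 3.
Hence the absolute minimum is -31/3 at u = -2.

-2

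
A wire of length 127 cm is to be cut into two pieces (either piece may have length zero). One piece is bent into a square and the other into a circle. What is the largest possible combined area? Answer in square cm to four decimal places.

Let x be the length used for the square. Square side x/4; circle radius (127−x)/(2π).
A(x) = (x/4)² + π·((127−x)/(2π))² = x²/16 + (127−x)²/(4π) for 0 ≤ x ≤ 127. A'(x) = x/8 − (127−x)/(2π) = 0 gives x = 4·127/(π+4) ≈ 71.1326.
A'' > 0, so the interior critical point is a minimum; the maximum is at an endpoint. A(0) = 1283.5050 and A(127) = 1008.0625, so the largest area is 1283.5050.

1283.5050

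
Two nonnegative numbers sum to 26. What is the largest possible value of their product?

With x + y = 26, the product is P(x) = x(26 − x).
P'(x) = 26 − 2x = 0 gives x = 13; P'' = −2 < 0, so this is the maximum.
P = 13·13 = 169.

169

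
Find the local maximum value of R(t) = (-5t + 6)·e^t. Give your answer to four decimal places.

R'(t) = (-5)·e^t + (-5t + 6)·1·e^t = (-5t + 1)·e^t. Since e^t > 0, the only critical point is t = 1/5.
R''(1/5) has the same sign as -5 < 0, so this is a local maximum.
R(1/5) = (5)·e^(1/5) ≈ 6.1070.

6.1070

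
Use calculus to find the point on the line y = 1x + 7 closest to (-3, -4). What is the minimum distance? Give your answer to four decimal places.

Minimize D(x)^2 = (x + 3)^2 + (x + 11)^2.
d/dx[D^2] = 2(x + 3) + 2·1·(x + 11) = 0 ⇒ x = -7.
Then y = 0 and the distance is √(32) ≈ 5.6569.

5.6569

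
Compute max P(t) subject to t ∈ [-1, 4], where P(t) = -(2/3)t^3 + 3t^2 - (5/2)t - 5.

7/6

The derivative is -2t^2 + 6t - 5/2, which vanishes at t = 1/2 and t = 5/2.
Evaluating at the critical points and endpoints: P(-1) = 7/6, P(1/2) = -67/12, P(5/2) = -35/12, P(4) = -29/3.
Hence the absolute maximum is 7/6 at t = -1.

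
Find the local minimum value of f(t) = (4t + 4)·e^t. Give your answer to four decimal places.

-0.5413

By the product rule, f'(t) = (4t + 8)·e^t. Since e^t > 0, the only critical point is t = -2.
f''(-2) has the same sign as 4 > 0, so this is a local minimum.
f(-2) = (-4)·e^(-2) ≈ -0.5413.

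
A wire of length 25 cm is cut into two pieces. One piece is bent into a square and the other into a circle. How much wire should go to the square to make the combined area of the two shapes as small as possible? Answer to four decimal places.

Let x be the length used for the square. Square side x/4; circle radius (25−x)/(2π).
A(x) = (x/4)² + π·((25−x)/(2π))² = x²/16 + (25−x)²/(4π) for 0 ≤ x ≤ 25. A'(x) = x/8 − (25−x)/(2π) = 0 gives x = 4·25/(π+4) ≈ 14.0025.
A'' = 1/8 + 1/(2π) > 0, so this gives the minimum combined area; x ≈ 14.0025 cm to the square.

14.0025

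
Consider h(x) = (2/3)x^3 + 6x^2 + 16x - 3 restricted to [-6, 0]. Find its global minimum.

-27

Differentiating, h'(x) = 2x^2 + 12x + 16; which vanishes at x = -4 and x = -2.
Candidates: h(-6) = -27; h(-4) = -41/3; h(-2) = -49/3; h(0) = -3.
The minimum over the interval is -27, attained at x = -6.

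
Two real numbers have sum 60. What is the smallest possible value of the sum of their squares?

With a + b = 60, a^2 + b^2 = a^2 + (60 − a)^2.
The derivative 2a − 2(60 − a) = 4a − 120 vanishes at a = 30; second derivative 4 > 0, a minimum.
The minimum is 2·(30)^2 = 1800.

1800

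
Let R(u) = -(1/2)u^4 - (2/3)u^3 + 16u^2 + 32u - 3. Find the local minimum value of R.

-113/6

R'(u) = -2u^3 - 2u^2 + 32u + 32. Setting R'(u) = 0 gives u ∈ {-4, -1, 4}.
Since R''(u) = -6u^2 - 4u + 32, we get R''(-4) = -48 < 0 ⇒ local maximum; R''(-1) = 30 > 0 ⇒ local minimum; R''(4) = -80 < 0 ⇒ local maximum.
So the local minimum value is R(-1) = -113/6.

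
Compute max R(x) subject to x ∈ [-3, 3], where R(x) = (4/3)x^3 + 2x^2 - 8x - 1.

Differentiating, R'(x) = 4x^2 + 4x - 8; which vanishes at x = -2 and x = 1.
Evaluating at the critical points and endpoints: R(-3) = 5; R(-2) = 37/3; R(1) = -17/3; R(3) = 29.
Hence the absolute maximum is 29 at x = 3.

29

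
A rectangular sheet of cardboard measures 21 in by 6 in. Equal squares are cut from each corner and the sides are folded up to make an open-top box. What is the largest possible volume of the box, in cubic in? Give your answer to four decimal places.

With cut size x, the volume is V(x) = x(21 − 2x)(6 − 2x) for 0 < x < 3.
V'(x) = 12x^2 − 108x + 126. Setting V'(x) = 0 gives x ≈ 1.3775 (the root in (0, 3)).
V''(x) = 24x − 108 is negative there, so this is the maximum; V ≈ 81.5549.

81.5549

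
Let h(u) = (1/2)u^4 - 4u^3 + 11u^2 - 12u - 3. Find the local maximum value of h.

h'(u) = 2u^3 - 12u^2 + 22u - 12. Setting h'(u) = 0 gives u ∈ {1, 2, 3}.
Since h''(u) = 6u^2 - 24u + 22, we get h''(1) = 4 > 0 ⇒ local minimum; h''(2) = -2 < 0 ⇒ local maximum; h''(3) = 4 > 0 ⇒ local minimum.
The local maximum is h(2) = -7.

-7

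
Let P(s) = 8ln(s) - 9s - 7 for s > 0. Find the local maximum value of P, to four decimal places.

P'(s) = 8/s − 9 = 0 gives s = 8/9.
P''(s) = -8/s², which is negative for s > 0, so this is a local maximum.
P(8/9) = 8·ln(8/9) - 8 - 7 ≈ -15.9423.

-15.9423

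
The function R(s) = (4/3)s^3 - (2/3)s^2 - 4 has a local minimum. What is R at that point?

-326/81

R'(s) = 4s^2 - (4/3)s. Setting R'(s) = 0 gives s ∈ {0, 1/3}.
Since R''(s) = 8s - 4/3, we get R''(0) = -4/3 < 0 ⇒ local maximum; R''(1/3) = 4/3 > 0 ⇒ local minimum.
The local minimum is R(1/3) = -326/81.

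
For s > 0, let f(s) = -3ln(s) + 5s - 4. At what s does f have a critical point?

f'(s) = -3/s + 5 = 0 gives s = 3/5.
f''(s) = 3/s², which is positive for s > 0, so this is a local minimum.
f(3/5) = -3·ln(3/5) + 3 - 4 ≈ 0.5325.

3/5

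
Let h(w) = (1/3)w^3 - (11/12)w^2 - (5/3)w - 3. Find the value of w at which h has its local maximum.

-2/3

h'(w) = w^2 - (11/6)w - 5/3 = 0 at w = -2/3, 5/2.
Second-derivative test with h''(w) = 2w - 11/6: h''(-2/3) = -19/6 < 0 ⇒ local maximum; h''(5/2) = 19/6 > 0 ⇒ local minimum.
So the local maximum value is h(-2/3) = -194/81.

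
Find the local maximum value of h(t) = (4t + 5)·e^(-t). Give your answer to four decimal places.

Differentiating with the product rule gives h'(t) = (-4t - 1)·e^(-t). Since e^(-t) > 0, the only critical point is t = -1/4.
h''(-1/4) has the same sign as -4 < 0, so this is a local maximum.
h(-1/4) = (4)·e^(1/4) ≈ 5.1361.

5.1361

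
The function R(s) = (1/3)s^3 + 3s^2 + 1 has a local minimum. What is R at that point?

1

R'(s) = s^2 + 6s = 0 at s = -6, 0.
Since R''(s) = 2s + 6, we get R''(-6) = -6 < 0 ⇒ local maximum; R''(0) = 6 > 0 ⇒ local minimum.
Thus R has its local minimum at s = 0, with value 1.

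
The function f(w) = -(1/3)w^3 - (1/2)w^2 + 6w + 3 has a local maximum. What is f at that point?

31/3

f'(w) = -w^2 - w + 6. Setting f'(w) = 0 gives w ∈ {-3, 2}.
Since f''(w) = -2w - 1, we get f''(-3) = 5 > 0 ⇒ local minimum; f''(2) = -5 < 0 ⇒ local maximum.
So the local maximum value is f(2) = 31/3.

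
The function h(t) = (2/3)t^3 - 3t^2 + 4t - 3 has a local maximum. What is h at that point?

-4/3

Critical points: h'(t) = 2t^2 - 6t + 4 vanishes at t = 1, 2.
h''(t) = 4t - 6. h''(1) = -2 < 0 ⇒ local maximum; h''(2) = 2 > 0 ⇒ local minimum.
Thus h has its local maximum at t = 1, with value -4/3.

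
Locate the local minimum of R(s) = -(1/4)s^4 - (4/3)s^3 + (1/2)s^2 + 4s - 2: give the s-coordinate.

-1

R'(s) = -s^3 - 4s^2 + s + 4. Setting R'(s) = 0 gives s ∈ {-4, -1, 1}.
R''(s) = -3s^2 - 8s + 1. R''(-4) = -15 < 0 ⇒ local maximum; R''(-1) = 6 > 0 ⇒ local minimum; R''(1) = -10 < 0 ⇒ local maximum.
Thus R has its local minimum at s = -1, with value -53/12.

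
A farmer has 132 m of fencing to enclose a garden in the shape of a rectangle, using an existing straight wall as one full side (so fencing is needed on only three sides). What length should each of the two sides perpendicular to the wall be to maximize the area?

33

Let the sides perpendicular to the wall have length x and the parallel side y, so 2x + y = 132 and the area is A = xy = x(132 − 2x).
A'(x) = 132 − 4x = 0 gives x = 33, and A''(x) = −4 < 0 confirms a maximum.
Then y = 132 − 2·33 = 66 and A = 2178.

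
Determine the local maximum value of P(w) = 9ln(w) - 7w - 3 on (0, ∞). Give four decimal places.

P'(w) = 9/w − 7 = 0 gives w = 9/7.
P''(w) = -9/w², which is negative for w > 0, so this is a local maximum.
P(9/7) = 9·ln(9/7) - 9 - 3 ≈ -9.7382.

-9.7382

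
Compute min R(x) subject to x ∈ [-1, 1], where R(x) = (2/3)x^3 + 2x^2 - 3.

-3

R'(x) = 2x^2 + 4x, whose only zero in [-1, 1] is x = 0.
Evaluating at the critical points and endpoints: R(-1) = -5/3; R(0) = -3; R(1) = -1/3.
Hence the absolute minimum is -3 at x = 0.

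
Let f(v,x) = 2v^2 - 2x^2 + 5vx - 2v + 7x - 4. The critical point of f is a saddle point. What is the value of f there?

-4/41

∂f/∂v = 4v + 5x - 2 = 0 and ∂f/∂x = 5v - 4x + 7 = 0, so (v, x) = (-27/41, 38/41).
The Hessian has f_{vv} = 4, f_{xx} = -4, f_{vx} = 5, giving D = -41 < 0, so the point is a saddle point.
f(-27/41, 38/41) = -4/41.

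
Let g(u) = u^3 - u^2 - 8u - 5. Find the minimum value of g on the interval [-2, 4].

g'(u) = 3u^2 - 2u - 8, which vanishes at u = -4/3 and u = 2.
Evaluating at the critical points and endpoints: g(-2) = -1,  g(-4/3) = 41/27,  g(2) = -17,  g(4) = 11.
Hence the absolute minimum is -17 at u = 2.

-17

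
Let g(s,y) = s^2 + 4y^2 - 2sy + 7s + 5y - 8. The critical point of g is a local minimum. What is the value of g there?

-129/4

∂g/∂s = 2s - 2y + 7 = 0 and ∂g/∂y = -2s + 8y + 5 = 0, so (s, y) = (-11/2, -2).
The Hessian has g_{ss} = 2, g_{yy} = 8, g_{sy} = -2, giving D = 12 > 0 with g_{ss} > 0, so the point is a local minimum.
g(-11/2, -2) = -129/4.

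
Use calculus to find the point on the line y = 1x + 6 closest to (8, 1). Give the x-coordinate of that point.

3/2

Minimize D(x)^2 = (x - 8)^2 + (x + 5)^2.
d/dx[D^2] = 2(x - 8) + 2·1·(x + 5) = 0 ⇒ x = 3/2.
Then y = 15/2 and the distance is √(169/2) ≈ 9.1924.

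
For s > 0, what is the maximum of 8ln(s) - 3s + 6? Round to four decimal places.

5.8466

h'(s) = 8/s − 3 = 0 gives s = 8/3.
h''(s) = -8/s², which is negative for s > 0, so this is a local maximum.
h(8/3) = 8·ln(8/3) - 8 + 6 ≈ 5.8466.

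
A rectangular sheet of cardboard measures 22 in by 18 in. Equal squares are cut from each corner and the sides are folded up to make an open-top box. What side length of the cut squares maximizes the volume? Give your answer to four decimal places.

3.2837

With cut size x, the volume is V(x) = x(22 − 2x)(18 − 2x) for 0 < x < 9.
V'(x) = 12x^2 − 160x + 396. Setting V'(x) = 0 gives x ≈ 3.2837 (the root in (0, 9)).
V''(x) = 24x − 160 is negative there, so this is the maximum; V ≈ 579.3588.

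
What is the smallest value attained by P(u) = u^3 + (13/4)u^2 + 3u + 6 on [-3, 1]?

-3/4

Differentiating, P'(u) = 3u^2 + (13/2)u + 3; which vanishes at u = -3/2 and u = -2/3.
Candidates: P(-3) = -3/4, P(-3/2) = 87/16, P(-2/3) = 139/27, P(1) = 53/4.
The minimum over the interval is -3/4, attained at u = -3.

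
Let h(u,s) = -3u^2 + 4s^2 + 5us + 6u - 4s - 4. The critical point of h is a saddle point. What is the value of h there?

-76/73

∂h/∂u = -6u + 5s + 6 = 0 and ∂h/∂s = 5u + 8s - 4 = 0, so (u, s) = (68/73, -6/73).
The Hessian has h_{uu} = -6, h_{ss} = 8, h_{us} = 5, giving D = -73 < 0, so the point is a saddle point.
h(68/73, -6/73) = -76/73.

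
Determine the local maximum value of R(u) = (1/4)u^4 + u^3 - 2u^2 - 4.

Critical points: R'(u) = u^3 + 3u^2 - 4u vanishes at u = -4, 0, 1.
Since R''(u) = 3u^2 + 6u - 4, we get R''(-4) = 20 > 0 ⇒ local minimum; R''(0) = -4 < 0 ⇒ local maximum; R''(1) = 5 > 0 ⇒ local minimum.
So the local maximum value is R(0) = -4.

-4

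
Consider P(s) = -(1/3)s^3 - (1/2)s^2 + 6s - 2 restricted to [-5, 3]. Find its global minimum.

The derivative is -s^2 - s + 6, which vanishes at s = -3 and s = 2.
Evaluating at the critical points and endpoints: P(-5) = -17/6,  P(-3) = -31/2,  P(2) = 16/3,  P(3) = 5/2.
Hence the absolute minimum is -31/2 at s = -3.

-31/2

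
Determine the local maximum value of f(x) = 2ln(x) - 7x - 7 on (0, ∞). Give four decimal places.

-11.5055

f'(x) = 2/x − 7 = 0 gives x = 2/7.
f''(x) = -2/x², which is negative for x > 0, so this is a local maximum.
f(2/7) = 2·ln(2/7) - 2 - 7 ≈ -11.5055.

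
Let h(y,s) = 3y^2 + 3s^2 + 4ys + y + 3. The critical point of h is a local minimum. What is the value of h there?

57/20

∂h/∂y = 6y + 4s + 1 = 0 and ∂h/∂s = 4y + 6s = 0, so (y, s) = (-3/10, 1/5).
The Hessian has h_{yy} = 6, h_{ss} = 6, h_{ys} = 4, giving D = 20 > 0 with h_{yy} > 0, so the point is a local minimum.
h(-3/10, 1/5) = 57/20.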